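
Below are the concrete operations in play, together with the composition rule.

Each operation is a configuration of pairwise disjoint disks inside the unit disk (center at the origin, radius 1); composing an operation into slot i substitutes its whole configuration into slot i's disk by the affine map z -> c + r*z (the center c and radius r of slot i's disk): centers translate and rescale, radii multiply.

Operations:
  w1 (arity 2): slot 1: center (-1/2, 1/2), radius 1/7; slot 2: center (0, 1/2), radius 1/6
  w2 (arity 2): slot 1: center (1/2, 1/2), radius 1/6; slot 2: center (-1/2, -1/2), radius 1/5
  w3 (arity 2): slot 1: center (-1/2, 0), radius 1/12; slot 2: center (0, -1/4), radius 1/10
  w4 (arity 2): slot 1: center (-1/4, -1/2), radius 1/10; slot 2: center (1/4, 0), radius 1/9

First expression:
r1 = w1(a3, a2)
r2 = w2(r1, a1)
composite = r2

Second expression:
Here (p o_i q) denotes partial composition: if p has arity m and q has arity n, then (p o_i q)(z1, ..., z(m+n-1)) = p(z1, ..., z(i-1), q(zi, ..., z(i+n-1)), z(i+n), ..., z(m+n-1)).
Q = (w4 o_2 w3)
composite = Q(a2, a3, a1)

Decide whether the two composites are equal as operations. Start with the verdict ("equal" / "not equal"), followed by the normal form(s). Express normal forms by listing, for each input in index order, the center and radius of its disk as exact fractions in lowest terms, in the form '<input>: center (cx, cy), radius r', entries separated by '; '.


Normal form of the first expression: a1: center (-1/2, -1/2), radius 1/5; a2: center (1/2, 7/12), radius 1/36; a3: center (5/12, 7/12), radius 1/42
Normal form of the second expression: a1: center (1/4, -1/36), radius 1/90; a2: center (-1/4, -1/2), radius 1/10; a3: center (7/36, 0), radius 1/108
No match — not equal.

not equal; the first gives a1: center (-1/2, -1/2), radius 1/5; a2: center (1/2, 7/12), radius 1/36; a3: center (5/12, 7/12), radius 1/42 and the second a1: center (1/4, -1/36), radius 1/90; a2: center (-1/4, -1/2), radius 1/10; a3: center (7/36, 0), radius 1/108


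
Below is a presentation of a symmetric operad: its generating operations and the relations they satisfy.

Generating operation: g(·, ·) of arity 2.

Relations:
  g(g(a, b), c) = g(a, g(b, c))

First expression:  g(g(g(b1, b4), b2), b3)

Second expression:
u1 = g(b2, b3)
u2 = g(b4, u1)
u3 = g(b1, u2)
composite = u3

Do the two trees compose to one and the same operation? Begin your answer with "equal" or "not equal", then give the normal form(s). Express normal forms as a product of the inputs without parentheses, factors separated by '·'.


Reducing the first expression gives b1 · b4 · b2 · b3
Reducing the second expression gives b1 · b4 · b2 · b3
The normal forms match — equal.

equal: each reduces to b1 · b4 · b2 · b3


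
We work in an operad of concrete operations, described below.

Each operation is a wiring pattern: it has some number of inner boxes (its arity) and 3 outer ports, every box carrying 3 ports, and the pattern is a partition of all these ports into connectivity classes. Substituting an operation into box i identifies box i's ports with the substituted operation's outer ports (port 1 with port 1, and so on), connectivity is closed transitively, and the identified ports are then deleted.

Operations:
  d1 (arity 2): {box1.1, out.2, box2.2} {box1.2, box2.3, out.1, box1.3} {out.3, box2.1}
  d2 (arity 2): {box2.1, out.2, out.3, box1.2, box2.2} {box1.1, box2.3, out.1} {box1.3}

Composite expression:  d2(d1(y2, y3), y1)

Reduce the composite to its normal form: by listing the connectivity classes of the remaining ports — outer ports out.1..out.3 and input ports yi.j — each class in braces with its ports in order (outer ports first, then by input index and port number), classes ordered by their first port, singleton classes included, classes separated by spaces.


Reachability decides: close wires over d2-identified ports.
the subtree at d1 composes to {out.1, y2.2, y2.3, y3.3} {out.2, y2.1, y3.2} {out.3, y3.1} on (y2, y3); out.j = own outer ports
the subtree at d2 composes to {out.1, y1.3, y2.2, y2.3, y3.3} {out.2, out.3, y1.1, y1.2, y2.1, y3.2} {y3.1} on (y2, y3, y1); out.j = own outer ports

{out.1, y1.3, y2.2, y2.3, y3.3} {out.2, out.3, y1.1, y1.2, y2.1, y3.2} {y3.1}


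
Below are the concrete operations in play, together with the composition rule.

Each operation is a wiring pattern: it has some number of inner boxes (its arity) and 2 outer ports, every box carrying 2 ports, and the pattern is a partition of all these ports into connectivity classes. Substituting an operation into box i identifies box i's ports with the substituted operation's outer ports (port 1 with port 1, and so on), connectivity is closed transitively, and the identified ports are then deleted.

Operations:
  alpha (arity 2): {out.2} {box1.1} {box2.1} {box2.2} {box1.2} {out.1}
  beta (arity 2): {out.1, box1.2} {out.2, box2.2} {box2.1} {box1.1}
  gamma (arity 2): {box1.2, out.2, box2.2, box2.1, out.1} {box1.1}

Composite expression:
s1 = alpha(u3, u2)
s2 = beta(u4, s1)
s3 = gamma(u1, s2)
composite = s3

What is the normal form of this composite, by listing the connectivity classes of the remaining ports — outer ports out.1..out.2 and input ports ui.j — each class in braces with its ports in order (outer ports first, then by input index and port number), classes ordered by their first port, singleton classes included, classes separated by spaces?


{out.1, out.2, u1.2, u4.2} {u1.1} {u2.1} {u2.2} {u3.1} {u3.2} {u4.1}


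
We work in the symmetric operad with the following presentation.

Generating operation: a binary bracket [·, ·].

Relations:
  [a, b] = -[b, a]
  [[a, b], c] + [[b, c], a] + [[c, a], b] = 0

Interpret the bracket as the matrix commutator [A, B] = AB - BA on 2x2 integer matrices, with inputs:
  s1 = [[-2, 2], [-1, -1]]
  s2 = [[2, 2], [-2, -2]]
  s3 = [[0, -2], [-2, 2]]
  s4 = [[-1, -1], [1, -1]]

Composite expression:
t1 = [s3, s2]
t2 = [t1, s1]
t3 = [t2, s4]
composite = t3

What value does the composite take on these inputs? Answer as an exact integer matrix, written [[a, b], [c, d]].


[[64, -40], [-40, -64]]

[s3, s2] = [[8, 4], [-12, -8]]
[[s3, s2], s1] = [[20, 36], [28, -20]]
[[[s3, s2], s1], s4] = [[64, -40], [-40, -64]]


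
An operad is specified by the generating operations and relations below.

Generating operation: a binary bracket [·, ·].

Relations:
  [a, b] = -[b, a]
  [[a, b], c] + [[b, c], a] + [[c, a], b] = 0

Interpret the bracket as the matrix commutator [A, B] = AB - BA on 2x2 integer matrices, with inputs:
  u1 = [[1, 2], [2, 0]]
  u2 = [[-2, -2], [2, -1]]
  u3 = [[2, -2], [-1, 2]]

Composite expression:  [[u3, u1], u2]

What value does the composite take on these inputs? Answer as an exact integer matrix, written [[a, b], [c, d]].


[[2, 10], [9, -2]]


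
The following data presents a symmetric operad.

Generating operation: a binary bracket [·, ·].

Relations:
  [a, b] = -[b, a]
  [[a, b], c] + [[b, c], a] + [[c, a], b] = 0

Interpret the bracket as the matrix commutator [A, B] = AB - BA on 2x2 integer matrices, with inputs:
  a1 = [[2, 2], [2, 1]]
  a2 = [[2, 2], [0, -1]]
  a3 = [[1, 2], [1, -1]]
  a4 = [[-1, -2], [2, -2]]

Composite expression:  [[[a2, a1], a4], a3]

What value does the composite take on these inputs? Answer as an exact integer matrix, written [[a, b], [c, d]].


[[24, 24], [-36, -24]]


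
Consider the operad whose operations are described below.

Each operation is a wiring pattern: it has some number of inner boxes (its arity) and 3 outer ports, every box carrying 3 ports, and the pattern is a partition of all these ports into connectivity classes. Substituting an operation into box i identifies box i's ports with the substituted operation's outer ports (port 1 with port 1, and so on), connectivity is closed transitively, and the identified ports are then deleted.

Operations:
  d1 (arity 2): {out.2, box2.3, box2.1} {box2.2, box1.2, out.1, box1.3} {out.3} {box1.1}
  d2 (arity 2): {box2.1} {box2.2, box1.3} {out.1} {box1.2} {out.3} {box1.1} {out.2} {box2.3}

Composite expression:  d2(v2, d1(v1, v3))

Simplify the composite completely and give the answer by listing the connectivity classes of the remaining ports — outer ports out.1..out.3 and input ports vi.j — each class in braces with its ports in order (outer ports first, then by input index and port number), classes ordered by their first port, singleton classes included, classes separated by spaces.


{out.1} {out.2} {out.3} {v1.1} {v1.2, v1.3, v3.2} {v2.1} {v2.2} {v2.3, v3.1, v3.3}

Treat the ports identified at d2 as solder joints: merge, then drop.
after d1, the pattern on (v1, v3) reads {out.1, v1.2, v1.3, v3.2} {out.2, v3.1, v3.3} {out.3} {v1.1} (out.j = its outer ports)
after d2, the pattern on (v2, v1, v3) reads {out.1} {out.2} {out.3} {v1.1} {v1.2, v1.3, v3.2} {v2.1} {v2.2} {v2.3, v3.1, v3.3} (out.j = its outer ports)


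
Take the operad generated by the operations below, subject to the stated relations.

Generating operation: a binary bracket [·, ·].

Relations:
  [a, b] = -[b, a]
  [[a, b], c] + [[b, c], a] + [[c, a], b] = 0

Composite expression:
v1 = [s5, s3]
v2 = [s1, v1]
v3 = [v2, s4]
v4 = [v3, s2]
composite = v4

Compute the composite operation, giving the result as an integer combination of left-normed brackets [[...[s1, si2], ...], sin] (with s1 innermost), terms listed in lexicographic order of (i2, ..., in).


-[[[[s1, s3], s5], s4], s2] + [[[[s1, s5], s3], s4], s2]

Left-normed coefficients sit on the s1-initial expansion words.
Composite bracket: [[[s1, [s5, s3]], s4], s2]
Full expansion: 16 signed words from ab - ba (2^4 = 16).
The s1-initial words carry the normal form:
  from s1s3s5s4s2, sign -1: term -[[[[s1, s3], s5], s4], s2]
  from s1s5s3s4s2, sign +1: term +[[[[s1, s5], s3], s4], s2]


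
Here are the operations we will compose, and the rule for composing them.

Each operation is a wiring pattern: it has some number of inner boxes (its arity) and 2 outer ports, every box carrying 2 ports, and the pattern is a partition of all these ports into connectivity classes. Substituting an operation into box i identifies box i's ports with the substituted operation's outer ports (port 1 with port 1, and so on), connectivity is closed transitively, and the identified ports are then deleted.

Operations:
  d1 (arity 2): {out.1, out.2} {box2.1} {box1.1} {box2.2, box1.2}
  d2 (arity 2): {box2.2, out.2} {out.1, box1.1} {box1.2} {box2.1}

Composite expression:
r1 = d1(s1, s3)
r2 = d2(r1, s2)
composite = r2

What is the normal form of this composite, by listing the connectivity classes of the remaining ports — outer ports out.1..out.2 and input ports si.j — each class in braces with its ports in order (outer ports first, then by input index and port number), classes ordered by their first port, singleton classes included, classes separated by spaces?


{out.1} {out.2, s2.2} {s1.1} {s1.2, s3.2} {s2.1} {s3.1}

Connectivity passes through glued d2-boundaries; trace each wire chain.
after d1, the pattern on (s1, s3) reads {out.1, out.2} {s1.1} {s1.2, s3.2} {s3.1} (out.j = its outer ports)
after d2, the pattern on (s1, s3, s2) reads {out.1} {out.2, s2.2} {s1.1} {s1.2, s3.2} {s2.1} {s3.1} (out.j = its outer ports)


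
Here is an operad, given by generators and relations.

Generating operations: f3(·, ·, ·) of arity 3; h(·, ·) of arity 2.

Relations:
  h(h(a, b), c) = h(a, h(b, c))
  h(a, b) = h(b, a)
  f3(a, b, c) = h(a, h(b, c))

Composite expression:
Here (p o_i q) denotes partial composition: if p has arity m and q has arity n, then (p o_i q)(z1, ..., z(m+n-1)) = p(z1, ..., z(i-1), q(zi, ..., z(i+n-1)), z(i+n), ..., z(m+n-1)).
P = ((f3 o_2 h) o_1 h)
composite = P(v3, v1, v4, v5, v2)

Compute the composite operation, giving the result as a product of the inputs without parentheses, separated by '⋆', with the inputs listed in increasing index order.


Shape and order are irrelevant to f3; the v-input set decides.
h(v3, v1) reduces to v3 ⋆ v1
h(v4, v5) reduces to v4 ⋆ v5
f3(h(v3, v1), h(v4, v5), v2) reduces to v3 ⋆ v1 ⋆ v4 ⋆ v5 ⋆ v2
putting the inputs in ascending order: v1 ⋆ v2 ⋆ v3 ⋆ v4 ⋆ v5

v1 ⋆ v2 ⋆ v3 ⋆ v4 ⋆ v5


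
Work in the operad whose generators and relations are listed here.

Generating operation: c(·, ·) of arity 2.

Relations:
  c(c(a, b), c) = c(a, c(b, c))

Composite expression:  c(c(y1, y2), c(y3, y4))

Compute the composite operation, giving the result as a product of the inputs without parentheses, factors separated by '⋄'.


y1 ⋄ y2 ⋄ y3 ⋄ y4

Every regrouping of c is equal, so read the y-inputs in written order.
c(y1, y2) spells out as y1 ⋄ y2
c(y3, y4) spells out as y3 ⋄ y4
c(c(y1, y2), c(y3, y4)) spells out as y1 ⋄ y2 ⋄ y3 ⋄ y4


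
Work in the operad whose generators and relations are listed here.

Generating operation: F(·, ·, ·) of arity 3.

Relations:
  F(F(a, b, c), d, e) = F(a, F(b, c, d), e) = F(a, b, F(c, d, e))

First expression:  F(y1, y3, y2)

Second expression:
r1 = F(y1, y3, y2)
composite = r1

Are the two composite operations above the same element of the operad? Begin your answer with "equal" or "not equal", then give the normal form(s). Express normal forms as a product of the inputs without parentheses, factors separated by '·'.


equal — both sides give y1 · y3 · y2

The first expression reduces to y1 · y3 · y2
The second expression reduces to y1 · y3 · y2
Both agree, so they are equal.


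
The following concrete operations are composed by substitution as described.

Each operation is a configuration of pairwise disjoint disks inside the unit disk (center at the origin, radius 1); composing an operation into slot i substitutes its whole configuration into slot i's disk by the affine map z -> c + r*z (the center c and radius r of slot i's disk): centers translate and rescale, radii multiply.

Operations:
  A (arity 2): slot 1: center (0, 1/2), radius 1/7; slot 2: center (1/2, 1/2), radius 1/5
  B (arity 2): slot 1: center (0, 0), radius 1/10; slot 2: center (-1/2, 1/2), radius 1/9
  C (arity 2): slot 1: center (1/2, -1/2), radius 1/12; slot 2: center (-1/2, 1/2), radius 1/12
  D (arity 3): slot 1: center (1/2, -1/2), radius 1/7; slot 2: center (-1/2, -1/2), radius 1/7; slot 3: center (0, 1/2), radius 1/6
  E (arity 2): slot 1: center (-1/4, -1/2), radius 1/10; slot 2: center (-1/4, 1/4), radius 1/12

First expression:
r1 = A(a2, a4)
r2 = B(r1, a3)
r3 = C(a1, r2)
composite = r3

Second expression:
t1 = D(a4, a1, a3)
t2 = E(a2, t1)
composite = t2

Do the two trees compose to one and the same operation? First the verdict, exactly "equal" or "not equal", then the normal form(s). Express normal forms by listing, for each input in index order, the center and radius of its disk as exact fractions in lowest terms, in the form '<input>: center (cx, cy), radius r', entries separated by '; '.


not equal; first: a1: center (1/2, -1/2), radius 1/12; a2: center (-1/2, 121/240), radius 1/840; a3: center (-13/24, 13/24), radius 1/108; a4: center (-119/240, 121/240), radius 1/600; second: a1: center (-7/24, 5/24), radius 1/84; a2: center (-1/4, -1/2), radius 1/10; a3: center (-1/4, 7/24), radius 1/72; a4: center (-5/24, 5/24), radius 1/84


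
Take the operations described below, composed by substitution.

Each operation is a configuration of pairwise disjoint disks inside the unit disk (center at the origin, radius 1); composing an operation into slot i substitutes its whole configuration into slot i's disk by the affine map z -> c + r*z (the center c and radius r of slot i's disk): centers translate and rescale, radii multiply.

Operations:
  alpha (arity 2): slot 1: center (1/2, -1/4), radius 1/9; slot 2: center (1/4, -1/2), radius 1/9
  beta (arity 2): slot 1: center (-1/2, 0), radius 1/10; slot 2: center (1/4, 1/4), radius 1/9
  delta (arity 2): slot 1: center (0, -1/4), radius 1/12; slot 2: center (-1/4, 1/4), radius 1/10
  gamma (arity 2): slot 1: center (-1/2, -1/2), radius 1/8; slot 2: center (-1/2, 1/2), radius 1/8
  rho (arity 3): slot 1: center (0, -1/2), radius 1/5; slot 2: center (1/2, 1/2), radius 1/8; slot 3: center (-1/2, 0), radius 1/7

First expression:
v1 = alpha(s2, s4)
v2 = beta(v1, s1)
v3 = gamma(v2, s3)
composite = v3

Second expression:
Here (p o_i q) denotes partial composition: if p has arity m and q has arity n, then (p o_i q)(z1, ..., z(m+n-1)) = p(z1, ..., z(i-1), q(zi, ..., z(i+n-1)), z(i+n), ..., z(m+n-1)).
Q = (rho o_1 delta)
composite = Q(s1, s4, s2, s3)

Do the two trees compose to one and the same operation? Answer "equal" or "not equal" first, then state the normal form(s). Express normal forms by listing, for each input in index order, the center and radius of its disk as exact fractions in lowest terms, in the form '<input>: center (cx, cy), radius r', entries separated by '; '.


In normal form, the first expression is s1: center (-15/32, -15/32), radius 1/72; s2: center (-89/160, -161/320), radius 1/720; s3: center (-1/2, 1/2), radius 1/8; s4: center (-179/320, -81/160), radius 1/720
In normal form, the second expression is s1: center (0, -11/20), radius 1/60; s2: center (1/2, 1/2), radius 1/8; s3: center (-1/2, 0), radius 1/7; s4: center (-1/20, -9/20), radius 1/50
Distinct normal forms: not equal.

not equal; first: s1: center (-15/32, -15/32), radius 1/72; s2: center (-89/160, -161/320), radius 1/720; s3: center (-1/2, 1/2), radius 1/8; s4: center (-179/320, -81/160), radius 1/720; second: s1: center (0, -11/20), radius 1/60; s2: center (1/2, 1/2), radius 1/8; s3: center (-1/2, 0), radius 1/7; s4: center (-1/20, -9/20), radius 1/50


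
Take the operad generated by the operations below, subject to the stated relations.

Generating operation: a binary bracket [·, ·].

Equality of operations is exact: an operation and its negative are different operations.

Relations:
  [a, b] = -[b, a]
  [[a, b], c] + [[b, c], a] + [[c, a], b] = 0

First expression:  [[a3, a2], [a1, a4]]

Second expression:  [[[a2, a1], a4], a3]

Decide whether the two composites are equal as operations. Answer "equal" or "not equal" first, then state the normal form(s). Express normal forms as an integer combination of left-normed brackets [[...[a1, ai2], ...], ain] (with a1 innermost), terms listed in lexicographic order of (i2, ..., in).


not equal; the first gives [[[a1, a4], a2], a3] - [[[a1, a4], a3], a2] and the second -[[[a1, a2], a4], a3]

The first composite normalizes to [[[a1, a4], a2], a3] - [[[a1, a4], a3], a2]
The second composite normalizes to -[[[a1, a2], a4], a3]
The forms do not match — not equal.


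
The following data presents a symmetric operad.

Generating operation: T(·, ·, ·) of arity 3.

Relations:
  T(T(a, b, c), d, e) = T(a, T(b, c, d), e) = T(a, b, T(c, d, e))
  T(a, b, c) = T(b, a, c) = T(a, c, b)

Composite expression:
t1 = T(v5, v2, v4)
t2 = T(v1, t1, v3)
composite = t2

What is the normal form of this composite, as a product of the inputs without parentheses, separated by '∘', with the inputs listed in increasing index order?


v1 ∘ v2 ∘ v3 ∘ v4 ∘ v5

Both nesting and order wash out for T; what remains is which v's occur.
T(v5, v2, v4) reduces to v5 ∘ v2 ∘ v4
T(v1, T(v5, v2, v4), v3) reduces to v1 ∘ v5 ∘ v2 ∘ v4 ∘ v3
the factors in increasing index order: v1 ∘ v2 ∘ v3 ∘ v4 ∘ v5


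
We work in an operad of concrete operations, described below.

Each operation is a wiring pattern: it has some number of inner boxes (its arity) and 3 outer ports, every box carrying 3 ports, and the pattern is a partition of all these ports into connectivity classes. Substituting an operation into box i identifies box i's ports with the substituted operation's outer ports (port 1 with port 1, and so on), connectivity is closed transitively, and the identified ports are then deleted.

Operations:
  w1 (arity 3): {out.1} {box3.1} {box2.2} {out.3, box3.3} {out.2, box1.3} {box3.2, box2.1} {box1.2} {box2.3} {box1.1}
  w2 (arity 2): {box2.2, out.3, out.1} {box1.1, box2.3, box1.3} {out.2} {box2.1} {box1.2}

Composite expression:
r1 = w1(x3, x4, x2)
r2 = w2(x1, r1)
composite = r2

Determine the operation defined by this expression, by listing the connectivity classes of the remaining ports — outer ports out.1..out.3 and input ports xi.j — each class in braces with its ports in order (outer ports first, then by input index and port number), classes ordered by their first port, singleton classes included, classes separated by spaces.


{out.1, out.3, x3.3} {out.2} {x1.1, x1.3, x2.3} {x1.2} {x2.1} {x2.2, x4.1} {x3.1} {x3.2} {x4.2} {x4.3}

Connectivity passes through glued w2-boundaries; trace each wire chain.
through w1, on inputs (x3, x4, x2): {out.1} {out.2, x3.3} {out.3, x2.3} {x2.1} {x2.2, x4.1} {x3.1} {x3.2} {x4.2} {x4.3} (out.j = stage outer ports)
through w2, on inputs (x1, x3, x4, x2): {out.1, out.3, x3.3} {out.2} {x1.1, x1.3, x2.3} {x1.2} {x2.1} {x2.2, x4.1} {x3.1} {x3.2} {x4.2} {x4.3} (out.j = stage outer ports)


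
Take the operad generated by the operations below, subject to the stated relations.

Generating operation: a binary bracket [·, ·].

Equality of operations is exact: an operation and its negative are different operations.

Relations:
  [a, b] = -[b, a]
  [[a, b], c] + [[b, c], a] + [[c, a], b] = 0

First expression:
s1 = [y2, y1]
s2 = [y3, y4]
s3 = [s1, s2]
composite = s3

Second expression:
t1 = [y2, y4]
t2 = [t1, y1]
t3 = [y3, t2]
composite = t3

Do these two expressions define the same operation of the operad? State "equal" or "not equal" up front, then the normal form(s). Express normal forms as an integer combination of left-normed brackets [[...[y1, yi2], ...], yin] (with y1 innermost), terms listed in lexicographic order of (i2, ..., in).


not equal; first: -[[[y1, y2], y3], y4] + [[[y1, y2], y4], y3]; second: [[[y1, y2], y4], y3] - [[[y1, y4], y2], y3]

In normal form, the first expression is -[[[y1, y2], y3], y4] + [[[y1, y2], y4], y3]
In normal form, the second expression is [[[y1, y2], y4], y3] - [[[y1, y4], y2], y3]
The normal forms differ: not equal.


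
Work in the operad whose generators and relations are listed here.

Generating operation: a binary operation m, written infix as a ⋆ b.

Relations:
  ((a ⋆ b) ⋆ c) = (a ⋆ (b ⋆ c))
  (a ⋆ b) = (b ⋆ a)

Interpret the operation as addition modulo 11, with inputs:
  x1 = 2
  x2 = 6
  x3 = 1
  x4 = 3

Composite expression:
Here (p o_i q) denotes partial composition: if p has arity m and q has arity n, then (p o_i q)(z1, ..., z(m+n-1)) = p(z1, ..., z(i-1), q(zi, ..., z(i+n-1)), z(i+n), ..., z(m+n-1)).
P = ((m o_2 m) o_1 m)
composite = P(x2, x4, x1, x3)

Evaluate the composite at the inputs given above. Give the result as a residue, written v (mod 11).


(x2 ⋆ x4) = 9
(x1 ⋆ x3) = 3
((x2 ⋆ x4) ⋆ (x1 ⋆ x3)) = 1

1 (mod 11)


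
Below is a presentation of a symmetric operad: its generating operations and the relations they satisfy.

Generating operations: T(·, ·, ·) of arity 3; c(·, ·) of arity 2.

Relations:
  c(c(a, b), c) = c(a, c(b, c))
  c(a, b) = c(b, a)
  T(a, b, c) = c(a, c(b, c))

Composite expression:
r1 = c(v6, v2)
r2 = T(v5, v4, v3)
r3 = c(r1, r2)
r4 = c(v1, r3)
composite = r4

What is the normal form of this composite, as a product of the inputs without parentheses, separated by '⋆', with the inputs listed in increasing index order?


v1 ⋆ v2 ⋆ v3 ⋆ v4 ⋆ v5 ⋆ v6


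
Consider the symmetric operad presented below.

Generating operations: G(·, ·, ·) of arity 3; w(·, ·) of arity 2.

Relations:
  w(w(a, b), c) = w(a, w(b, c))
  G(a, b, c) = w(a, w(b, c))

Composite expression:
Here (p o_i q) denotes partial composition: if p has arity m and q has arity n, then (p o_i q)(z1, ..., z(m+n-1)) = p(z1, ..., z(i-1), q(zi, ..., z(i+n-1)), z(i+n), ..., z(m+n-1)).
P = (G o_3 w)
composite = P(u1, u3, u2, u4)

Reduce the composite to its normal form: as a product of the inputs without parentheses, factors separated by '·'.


u1 · u3 · u2 · u4


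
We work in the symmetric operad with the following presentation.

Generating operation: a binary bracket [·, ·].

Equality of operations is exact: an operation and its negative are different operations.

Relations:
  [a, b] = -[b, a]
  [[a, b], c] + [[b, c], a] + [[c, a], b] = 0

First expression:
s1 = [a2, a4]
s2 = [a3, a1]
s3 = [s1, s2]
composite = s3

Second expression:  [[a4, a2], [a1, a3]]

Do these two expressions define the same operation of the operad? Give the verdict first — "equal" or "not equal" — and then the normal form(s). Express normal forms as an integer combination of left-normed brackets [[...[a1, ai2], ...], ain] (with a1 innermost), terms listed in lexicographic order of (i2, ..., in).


equal: each reduces to [[[a1, a3], a2], a4] - [[[a1, a3], a4], a2]

Reducing the first expression gives [[[a1, a3], a2], a4] - [[[a1, a3], a4], a2]
Reducing the second expression gives [[[a1, a3], a2], a4] - [[[a1, a3], a4], a2]
One common form — equal.


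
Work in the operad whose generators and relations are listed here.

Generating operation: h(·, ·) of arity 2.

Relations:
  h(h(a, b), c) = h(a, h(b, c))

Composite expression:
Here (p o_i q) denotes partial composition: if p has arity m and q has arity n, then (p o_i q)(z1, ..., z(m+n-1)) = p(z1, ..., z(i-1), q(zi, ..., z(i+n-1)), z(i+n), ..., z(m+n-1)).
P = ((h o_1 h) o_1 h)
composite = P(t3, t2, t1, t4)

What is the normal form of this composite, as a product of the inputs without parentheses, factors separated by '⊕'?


Every regrouping of h is equal, so read the t-inputs in written order.
h(t3, t2) flattens to t3 ⊕ t2
h(h(t3, t2), t1) flattens to t3 ⊕ t2 ⊕ t1
h(h(h(t3, t2), t1), t4) flattens to t3 ⊕ t2 ⊕ t1 ⊕ t4

t3 ⊕ t2 ⊕ t1 ⊕ t4


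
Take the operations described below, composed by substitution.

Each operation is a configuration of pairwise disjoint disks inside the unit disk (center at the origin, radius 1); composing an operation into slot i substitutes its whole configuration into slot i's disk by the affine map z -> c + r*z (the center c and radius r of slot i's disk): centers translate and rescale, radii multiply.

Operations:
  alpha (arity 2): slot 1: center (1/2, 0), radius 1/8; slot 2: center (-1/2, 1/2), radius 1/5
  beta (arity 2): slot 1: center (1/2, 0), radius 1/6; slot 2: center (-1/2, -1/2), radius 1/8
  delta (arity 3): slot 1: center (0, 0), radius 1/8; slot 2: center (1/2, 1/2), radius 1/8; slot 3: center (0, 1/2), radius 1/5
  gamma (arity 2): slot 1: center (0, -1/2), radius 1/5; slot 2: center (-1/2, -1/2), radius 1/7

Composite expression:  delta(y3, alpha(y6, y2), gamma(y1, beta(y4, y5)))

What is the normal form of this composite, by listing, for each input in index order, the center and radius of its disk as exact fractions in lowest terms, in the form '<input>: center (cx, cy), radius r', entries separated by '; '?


y1: center (0, 2/5), radius 1/25; y2: center (7/16, 9/16), radius 1/40; y3: center (0, 0), radius 1/8; y4: center (-3/35, 2/5), radius 1/210; y5: center (-4/35, 27/70), radius 1/280; y6: center (9/16, 1/2), radius 1/64

Below delta, radii multiply path by path; the y-disk centers shift.
for y3, the 1-step affine chain lands on center (0, 0), radius 1/8
for y6, the 2-step affine chain lands on center (9/16, 1/2), radius 1/64
for y2, the 2-step affine chain lands on center (7/16, 9/16), radius 1/40
for y1, the 2-step affine chain lands on center (0, 2/5), radius 1/25
for y4, the 3-step affine chain lands on center (-3/35, 2/5), radius 1/210
for y5, the 3-step affine chain lands on center (-4/35, 27/70), radius 1/280


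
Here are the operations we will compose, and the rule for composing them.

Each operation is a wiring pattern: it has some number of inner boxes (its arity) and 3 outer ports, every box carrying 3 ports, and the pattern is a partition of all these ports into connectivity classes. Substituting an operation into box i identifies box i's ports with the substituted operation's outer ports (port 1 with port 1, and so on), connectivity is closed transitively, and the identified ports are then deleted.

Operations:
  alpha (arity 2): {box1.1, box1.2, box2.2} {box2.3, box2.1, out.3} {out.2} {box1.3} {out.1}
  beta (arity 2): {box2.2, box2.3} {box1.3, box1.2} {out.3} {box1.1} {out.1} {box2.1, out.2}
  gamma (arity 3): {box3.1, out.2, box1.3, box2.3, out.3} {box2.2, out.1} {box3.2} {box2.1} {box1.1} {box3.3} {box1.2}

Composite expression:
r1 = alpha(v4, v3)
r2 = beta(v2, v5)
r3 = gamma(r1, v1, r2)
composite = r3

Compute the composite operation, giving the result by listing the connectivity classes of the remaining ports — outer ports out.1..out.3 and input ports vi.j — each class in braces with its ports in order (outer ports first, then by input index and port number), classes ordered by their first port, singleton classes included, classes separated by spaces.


Substituting into gamma glues patterns; closure does the rest.
the subtree at alpha composes to {out.1} {out.2} {out.3, v3.1, v3.3} {v3.2, v4.1, v4.2} {v4.3} on (v4, v3); out.j = own outer ports
the subtree at beta composes to {out.1} {out.2, v5.1} {out.3} {v2.1} {v2.2, v2.3} {v5.2, v5.3} on (v2, v5); out.j = own outer ports
the subtree at gamma composes to {out.1, v1.2} {out.2, out.3, v1.3, v3.1, v3.3} {v1.1} {v2.1} {v2.2, v2.3} {v3.2, v4.1, v4.2} {v4.3} {v5.1} {v5.2, v5.3} on (v4, v3, v1, v2, v5); out.j = own outer ports

{out.1, v1.2} {out.2, out.3, v1.3, v3.1, v3.3} {v1.1} {v2.1} {v2.2, v2.3} {v3.2, v4.1, v4.2} {v4.3} {v5.1} {v5.2, v5.3}


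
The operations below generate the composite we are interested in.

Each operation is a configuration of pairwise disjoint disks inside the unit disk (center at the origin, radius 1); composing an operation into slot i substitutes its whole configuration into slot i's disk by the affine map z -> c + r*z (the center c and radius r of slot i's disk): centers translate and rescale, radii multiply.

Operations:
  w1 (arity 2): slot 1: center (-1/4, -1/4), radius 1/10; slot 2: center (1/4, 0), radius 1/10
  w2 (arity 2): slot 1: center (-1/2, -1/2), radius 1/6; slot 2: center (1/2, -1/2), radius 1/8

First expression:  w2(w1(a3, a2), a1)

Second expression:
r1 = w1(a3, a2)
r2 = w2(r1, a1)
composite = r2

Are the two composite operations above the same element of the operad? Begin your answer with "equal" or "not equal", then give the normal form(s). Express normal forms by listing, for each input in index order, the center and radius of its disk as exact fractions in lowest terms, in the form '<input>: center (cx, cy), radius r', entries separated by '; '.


The first expression reduces to a1: center (1/2, -1/2), radius 1/8; a2: center (-11/24, -1/2), radius 1/60; a3: center (-13/24, -13/24), radius 1/60
The second expression reduces to a1: center (1/2, -1/2), radius 1/8; a2: center (-11/24, -1/2), radius 1/60; a3: center (-13/24, -13/24), radius 1/60
Same normal form: equal.

equal; both compose to a1: center (1/2, -1/2), radius 1/8; a2: center (-11/24, -1/2), radius 1/60; a3: center (-13/24, -13/24), radius 1/60


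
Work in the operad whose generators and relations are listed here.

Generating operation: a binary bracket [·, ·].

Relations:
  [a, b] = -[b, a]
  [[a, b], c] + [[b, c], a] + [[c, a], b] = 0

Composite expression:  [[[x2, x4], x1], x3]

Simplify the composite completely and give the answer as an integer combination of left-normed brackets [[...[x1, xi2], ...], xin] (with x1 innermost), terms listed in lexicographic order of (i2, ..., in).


Skip Jacobi rewriting: expand, keep x1-initial words, read off terms.
Composite bracket: [[[x2, x4], x1], x3]
Applying ab - ba throughout gives 8 signed words (2^3 = 8).
The x1-initial words carry the normal form:
  the word x1x2x4x3 carries sign -1 and contributes -[[[x1, x2], x4], x3]
  the word x1x4x2x3 carries sign +1 and contributes +[[[x1, x4], x2], x3]

-[[[x1, x2], x4], x3] + [[[x1, x4], x2], x3]


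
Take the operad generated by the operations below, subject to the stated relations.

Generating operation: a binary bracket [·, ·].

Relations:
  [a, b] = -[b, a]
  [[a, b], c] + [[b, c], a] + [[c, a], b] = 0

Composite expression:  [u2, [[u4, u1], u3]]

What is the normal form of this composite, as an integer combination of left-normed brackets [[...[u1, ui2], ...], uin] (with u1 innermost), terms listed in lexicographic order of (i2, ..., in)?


[[[u1, u4], u3], u2]

Antisymmetry and Jacobi reduce to u1-anchored left-normed brackets.
Composite bracket: [u2, [[u4, u1], u3]]
The bracket unfolds into 8 signed words via [a, b] = ab - ba (2^3 = 8).
Coefficients come from the u1-initial words:
  the word u1u4u3u2 carries sign +1 and contributes +[[[u1, u4], u3], u2]


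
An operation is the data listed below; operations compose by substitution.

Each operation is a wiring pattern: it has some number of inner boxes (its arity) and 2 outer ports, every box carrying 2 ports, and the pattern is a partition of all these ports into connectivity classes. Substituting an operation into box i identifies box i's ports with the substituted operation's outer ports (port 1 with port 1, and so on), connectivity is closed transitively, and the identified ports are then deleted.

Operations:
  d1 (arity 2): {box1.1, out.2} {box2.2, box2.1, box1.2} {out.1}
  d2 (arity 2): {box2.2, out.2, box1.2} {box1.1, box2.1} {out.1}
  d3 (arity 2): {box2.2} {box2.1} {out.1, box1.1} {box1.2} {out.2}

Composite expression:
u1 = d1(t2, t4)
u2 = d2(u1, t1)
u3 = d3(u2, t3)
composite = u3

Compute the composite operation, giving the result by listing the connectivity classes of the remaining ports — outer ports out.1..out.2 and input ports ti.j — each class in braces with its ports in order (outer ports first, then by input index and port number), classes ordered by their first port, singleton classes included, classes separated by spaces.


{out.1} {out.2} {t1.1} {t1.2, t2.1} {t2.2, t4.1, t4.2} {t3.1} {t3.2}

Two ports join when wires chain via d3-identified ports.
the subtree at d1 composes to {out.1} {out.2, t2.1} {t2.2, t4.1, t4.2} on (t2, t4); out.j = own outer ports
the subtree at d2 composes to {out.1} {out.2, t1.2, t2.1} {t1.1} {t2.2, t4.1, t4.2} on (t2, t4, t1); out.j = own outer ports
the subtree at d3 composes to {out.1} {out.2} {t1.1} {t1.2, t2.1} {t2.2, t4.1, t4.2} {t3.1} {t3.2} on (t2, t4, t1, t3); out.j = own outer ports


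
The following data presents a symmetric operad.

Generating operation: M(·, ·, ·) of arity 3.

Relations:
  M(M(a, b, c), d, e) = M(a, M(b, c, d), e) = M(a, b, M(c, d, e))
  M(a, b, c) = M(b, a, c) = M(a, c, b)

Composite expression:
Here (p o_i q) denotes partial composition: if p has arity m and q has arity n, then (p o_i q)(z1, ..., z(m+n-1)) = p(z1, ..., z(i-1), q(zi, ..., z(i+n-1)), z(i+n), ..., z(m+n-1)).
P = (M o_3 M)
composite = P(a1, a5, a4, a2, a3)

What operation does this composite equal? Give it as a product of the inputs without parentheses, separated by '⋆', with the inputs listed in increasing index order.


a1 ⋆ a2 ⋆ a3 ⋆ a4 ⋆ a5

Any arrangement under M is one operation, so sort the a-inputs.
M(a4, a2, a3) collapses to a4 ⋆ a2 ⋆ a3
M(a1, a5, M(a4, a2, a3)) collapses to a1 ⋆ a5 ⋆ a4 ⋆ a2 ⋆ a3
commutativity sorts the factors: a1 ⋆ a2 ⋆ a3 ⋆ a4 ⋆ a5


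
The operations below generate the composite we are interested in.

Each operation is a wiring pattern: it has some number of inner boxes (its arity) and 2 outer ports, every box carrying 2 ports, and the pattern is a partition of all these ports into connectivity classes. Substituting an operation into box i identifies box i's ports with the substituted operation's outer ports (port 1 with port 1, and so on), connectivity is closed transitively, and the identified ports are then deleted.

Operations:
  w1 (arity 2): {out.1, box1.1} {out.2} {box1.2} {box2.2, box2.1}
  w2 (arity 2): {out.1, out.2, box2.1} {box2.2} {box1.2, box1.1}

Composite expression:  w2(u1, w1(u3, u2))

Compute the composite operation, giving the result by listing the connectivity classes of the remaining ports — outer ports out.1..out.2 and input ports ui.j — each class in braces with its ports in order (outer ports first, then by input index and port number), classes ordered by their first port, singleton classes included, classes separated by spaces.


{out.1, out.2, u3.1} {u1.1, u1.2} {u2.1, u2.2} {u3.2}

Connectivity passes through glued w2-boundaries; trace each wire chain.
stage w1: inputs (u3, u2), connectivity {out.1, u3.1} {out.2} {u2.1, u2.2} {u3.2}, out.j its boundary
stage w2: inputs (u1, u3, u2), connectivity {out.1, out.2, u3.1} {u1.1, u1.2} {u2.1, u2.2} {u3.2}, out.j its boundary


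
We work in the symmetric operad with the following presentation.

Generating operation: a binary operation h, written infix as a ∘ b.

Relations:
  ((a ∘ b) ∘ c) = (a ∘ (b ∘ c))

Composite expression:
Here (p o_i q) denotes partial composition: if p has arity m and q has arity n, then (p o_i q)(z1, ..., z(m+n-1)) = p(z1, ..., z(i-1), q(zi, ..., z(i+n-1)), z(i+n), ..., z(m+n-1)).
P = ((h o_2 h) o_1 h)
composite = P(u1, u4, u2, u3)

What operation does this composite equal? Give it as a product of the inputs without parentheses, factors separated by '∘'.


Every regrouping of h is equal, so read the u-inputs in written order.
(u1 ∘ u4) collapses to u1 ∘ u4
(u2 ∘ u3) collapses to u2 ∘ u3
((u1 ∘ u4) ∘ (u2 ∘ u3)) collapses to u1 ∘ u4 ∘ u2 ∘ u3

u1 ∘ u4 ∘ u2 ∘ u3


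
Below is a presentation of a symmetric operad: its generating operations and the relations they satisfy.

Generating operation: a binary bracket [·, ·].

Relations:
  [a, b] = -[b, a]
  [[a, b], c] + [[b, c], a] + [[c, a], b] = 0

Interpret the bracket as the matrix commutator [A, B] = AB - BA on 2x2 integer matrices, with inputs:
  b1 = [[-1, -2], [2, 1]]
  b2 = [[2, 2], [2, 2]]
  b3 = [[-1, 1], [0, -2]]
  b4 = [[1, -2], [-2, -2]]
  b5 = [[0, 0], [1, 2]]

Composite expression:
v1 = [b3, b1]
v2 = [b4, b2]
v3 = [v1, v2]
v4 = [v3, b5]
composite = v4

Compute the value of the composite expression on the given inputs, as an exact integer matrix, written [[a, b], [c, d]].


[b3, b1] = [[2, 0], [-2, -2]]
[b4, b2] = [[0, 6], [-6, 0]]
[[b3, b1], [b4, b2]] = [[12, 24], [24, -12]]
[[[b3, b1], [b4, b2]], b5] = [[24, 48], [-72, -24]]

[[24, 48], [-72, -24]]


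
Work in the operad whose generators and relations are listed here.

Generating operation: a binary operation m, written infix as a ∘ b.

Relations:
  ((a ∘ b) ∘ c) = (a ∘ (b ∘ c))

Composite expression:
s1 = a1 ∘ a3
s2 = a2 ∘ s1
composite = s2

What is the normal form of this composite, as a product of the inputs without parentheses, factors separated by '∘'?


Key point: m is associative — brackets drop, the a-order remains.
(a1 ∘ a3) flattens to a1 ∘ a3
(a2 ∘ (a1 ∘ a3)) flattens to a2 ∘ a1 ∘ a3

a2 ∘ a1 ∘ a3


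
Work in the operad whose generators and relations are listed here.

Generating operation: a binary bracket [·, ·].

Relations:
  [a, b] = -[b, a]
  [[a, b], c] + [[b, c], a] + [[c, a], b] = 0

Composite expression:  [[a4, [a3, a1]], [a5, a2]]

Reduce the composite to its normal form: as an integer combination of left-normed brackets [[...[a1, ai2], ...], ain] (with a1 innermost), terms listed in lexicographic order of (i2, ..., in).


Antisymmetry and Jacobi reduce to a1-anchored left-normed brackets.
Composite bracket: [[a4, [a3, a1]], [a5, a2]]
Applying ab - ba throughout gives 16 signed words (2^4 = 16).
Coefficients come from the a1-initial words:
  from a1a3a4a2a5, sign -1: term -[[[[a1, a3], a4], a2], a5]
  from a1a3a4a5a2, sign +1: term +[[[[a1, a3], a4], a5], a2]

-[[[[a1, a3], a4], a2], a5] + [[[[a1, a3], a4], a5], a2]


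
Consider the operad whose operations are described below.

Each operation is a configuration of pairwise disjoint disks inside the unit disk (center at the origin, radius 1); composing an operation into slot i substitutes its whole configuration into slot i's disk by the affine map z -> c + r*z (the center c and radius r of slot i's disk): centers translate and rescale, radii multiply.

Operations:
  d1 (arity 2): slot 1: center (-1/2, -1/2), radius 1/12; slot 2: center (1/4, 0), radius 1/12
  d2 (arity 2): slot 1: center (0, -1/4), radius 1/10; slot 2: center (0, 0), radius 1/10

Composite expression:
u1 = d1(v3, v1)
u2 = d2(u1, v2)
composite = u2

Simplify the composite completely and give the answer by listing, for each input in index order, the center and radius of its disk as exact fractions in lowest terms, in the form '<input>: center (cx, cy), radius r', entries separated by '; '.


v1: center (1/40, -1/4), radius 1/120; v2: center (0, 0), radius 1/10; v3: center (-1/20, -3/10), radius 1/120

Nesting under d2 composes maps z -> c + r*z down each v-path.
tracing v3 down its 2-map path: center (-1/20, -3/10), radius 1/120
tracing v1 down its 2-map path: center (1/40, -1/4), radius 1/120
tracing v2 down its 1-map path: center (0, 0), radius 1/10
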